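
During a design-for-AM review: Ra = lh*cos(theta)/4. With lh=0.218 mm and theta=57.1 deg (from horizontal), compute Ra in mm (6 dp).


Ra = 0.218 * cos(57.1) / 4 = 0.029603 mm


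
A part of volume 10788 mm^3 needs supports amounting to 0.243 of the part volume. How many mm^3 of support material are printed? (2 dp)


V_support = 10788 * 0.243 = 2621.48 mm^3


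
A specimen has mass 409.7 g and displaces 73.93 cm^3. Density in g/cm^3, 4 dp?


rho = 409.7 / 73.93 = 5.5417 g/cm^3


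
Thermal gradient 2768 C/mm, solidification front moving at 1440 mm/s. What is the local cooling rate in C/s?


CR = 2768 * 1440 = 3985920 C/s


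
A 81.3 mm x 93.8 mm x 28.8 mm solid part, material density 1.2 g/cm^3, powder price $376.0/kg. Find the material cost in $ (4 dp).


V = 81.3 * 93.8 * 28.8 = 219627.072 mm^3 = 219.627072 cm^3
Mass = 219.627072 * 1.2 / 1000 = 0.26355249 kg
Cost = 0.26355249 * 376.0 = 99.0957 $


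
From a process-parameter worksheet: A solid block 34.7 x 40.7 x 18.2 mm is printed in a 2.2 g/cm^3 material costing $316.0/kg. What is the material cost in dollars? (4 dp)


V = 34.7 * 40.7 * 18.2 = 25703.678 mm^3 = 25.703678 cm^3
Mass = 25.703678 * 2.2 / 1000 = 0.05654809 kg
Cost = 0.05654809 * 316.0 = 17.8692 $


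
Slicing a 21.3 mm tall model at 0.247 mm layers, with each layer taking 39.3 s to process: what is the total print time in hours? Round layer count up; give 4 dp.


Layers = ceil(21.3/0.247) = 87
t = 87 * 39.3 / 3600 = 0.9498 hrs


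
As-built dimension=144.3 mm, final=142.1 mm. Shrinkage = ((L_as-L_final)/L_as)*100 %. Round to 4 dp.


Shrinkage = ((144.3-142.1)/144.3)*100 = 1.5246 %


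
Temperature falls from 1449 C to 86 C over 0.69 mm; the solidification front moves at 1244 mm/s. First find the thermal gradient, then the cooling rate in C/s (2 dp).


G = (1449-86)/0.69 = 1975.36231884 C/mm
CR = 1975.36231884 * 1244 = 2457350.72 C/s


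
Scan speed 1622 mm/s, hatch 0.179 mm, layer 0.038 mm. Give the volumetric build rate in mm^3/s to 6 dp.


Rate = 1622 * 0.179 * 0.038 = 11.032844 mm^3/s


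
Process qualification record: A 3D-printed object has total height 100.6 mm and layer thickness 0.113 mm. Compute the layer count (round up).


Layers = ceil(100.6/0.113) = 891


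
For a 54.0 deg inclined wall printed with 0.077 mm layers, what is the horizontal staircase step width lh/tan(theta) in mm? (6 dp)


step = 0.077 / tan(54.0) = 0.055944 mm


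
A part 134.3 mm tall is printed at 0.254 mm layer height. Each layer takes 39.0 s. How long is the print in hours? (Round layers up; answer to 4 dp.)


Layers = ceil(134.3/0.254) = 529
t = 529 * 39.0 / 3600 = 5.7308 hrs


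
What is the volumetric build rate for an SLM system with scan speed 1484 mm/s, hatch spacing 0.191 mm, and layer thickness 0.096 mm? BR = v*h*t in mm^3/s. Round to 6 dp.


Rate = 1484 * 0.191 * 0.096 = 27.210624 mm^3/s


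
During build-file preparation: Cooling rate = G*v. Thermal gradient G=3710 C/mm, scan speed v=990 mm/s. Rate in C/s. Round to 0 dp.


CR = 3710 * 990 = 3672900 C/s


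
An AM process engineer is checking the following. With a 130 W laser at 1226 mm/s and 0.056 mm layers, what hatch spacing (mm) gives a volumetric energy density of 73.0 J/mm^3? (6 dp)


h = 130 / (73.0*1226*0.056) = 0.025938 mm


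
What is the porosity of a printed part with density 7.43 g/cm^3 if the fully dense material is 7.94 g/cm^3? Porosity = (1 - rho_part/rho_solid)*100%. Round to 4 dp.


Porosity = (1-7.43/7.94)*100 = 6.4232 %


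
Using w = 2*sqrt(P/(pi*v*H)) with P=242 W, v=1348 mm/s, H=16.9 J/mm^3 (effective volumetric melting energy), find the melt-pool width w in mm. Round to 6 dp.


w = 2*sqrt(242/(pi*1348*16.9)) = 0.116299 mm


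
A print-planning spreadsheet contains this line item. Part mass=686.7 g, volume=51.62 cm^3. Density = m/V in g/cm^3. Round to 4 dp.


rho = 686.7 / 51.62 = 13.303 g/cm^3


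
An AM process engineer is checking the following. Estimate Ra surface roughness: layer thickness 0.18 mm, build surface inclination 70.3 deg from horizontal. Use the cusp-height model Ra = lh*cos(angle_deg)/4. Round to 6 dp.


Ra = 0.18 * cos(70.3) / 4 = 0.015169 mm


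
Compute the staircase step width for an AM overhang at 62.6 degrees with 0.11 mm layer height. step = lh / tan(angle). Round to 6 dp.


step = 0.11 / tan(62.6) = 0.057019 mm


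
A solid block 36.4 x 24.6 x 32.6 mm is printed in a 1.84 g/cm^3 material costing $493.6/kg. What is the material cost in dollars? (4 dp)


V = 36.4 * 24.6 * 32.6 = 29191.344 mm^3 = 29.191344 cm^3
Mass = 29.191344 * 1.84 / 1000 = 0.05371207 kg
Cost = 0.05371207 * 493.6 = 26.5123 $


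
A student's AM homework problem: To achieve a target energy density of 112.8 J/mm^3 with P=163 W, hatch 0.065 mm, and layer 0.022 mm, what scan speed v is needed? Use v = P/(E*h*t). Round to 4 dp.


v = 163 / (112.8*0.065*0.022) = 1010.5143 mm/s


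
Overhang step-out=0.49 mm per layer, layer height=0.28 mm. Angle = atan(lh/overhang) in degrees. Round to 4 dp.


angle = atan(0.28/0.49) = 29.7449 degrees


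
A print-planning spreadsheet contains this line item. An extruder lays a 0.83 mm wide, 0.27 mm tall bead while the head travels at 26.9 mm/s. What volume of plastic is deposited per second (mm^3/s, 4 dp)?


Rate = 0.83 * 0.27 * 26.9 = 6.0283 mm^3/s


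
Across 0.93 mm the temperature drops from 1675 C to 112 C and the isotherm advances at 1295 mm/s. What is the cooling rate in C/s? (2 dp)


G = (1675-112)/0.93 = 1680.64516129 C/mm
CR = 1680.64516129 * 1295 = 2176435.48 C/s


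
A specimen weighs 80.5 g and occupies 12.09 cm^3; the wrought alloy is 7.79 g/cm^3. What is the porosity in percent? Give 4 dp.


rho_part = 80.5 / 12.09 = 6.65839537 g/cm^3
Porosity = (1 - 6.65839537/7.79)*100 = 14.5264 %


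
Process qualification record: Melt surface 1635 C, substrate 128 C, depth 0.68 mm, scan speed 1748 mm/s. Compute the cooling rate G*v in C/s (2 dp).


G = (1635-128)/0.68 = 2216.17647059 C/mm
CR = 2216.17647059 * 1748 = 3873876.47 C/s


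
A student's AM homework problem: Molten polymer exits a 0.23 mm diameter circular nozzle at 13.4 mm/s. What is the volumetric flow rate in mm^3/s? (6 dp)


A = pi*(0.23/2)^2 = 0.04154756 mm^2
Q = 0.04154756 * 13.4 = 0.556737 mm^3/s


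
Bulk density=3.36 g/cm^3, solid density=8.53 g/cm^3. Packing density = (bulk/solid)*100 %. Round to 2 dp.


Packing = (3.36/8.53)*100 = 39.39 %


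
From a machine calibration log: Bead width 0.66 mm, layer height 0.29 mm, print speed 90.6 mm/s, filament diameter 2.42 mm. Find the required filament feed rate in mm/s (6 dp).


Q = 0.66 * 0.29 * 90.6 = 17.34084 mm^3/s
A_fil = pi*(2.42/2)^2 = 4.5996058 mm^2
v_feed = 17.34084 / 4.5996058 = 3.770071 mm/s


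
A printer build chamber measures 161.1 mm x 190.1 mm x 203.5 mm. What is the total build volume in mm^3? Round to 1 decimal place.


V = 161.1 * 190.1 * 203.5 = 6232209.9 mm^3


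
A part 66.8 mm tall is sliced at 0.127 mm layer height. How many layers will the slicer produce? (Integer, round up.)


Layers = ceil(66.8/0.127) = 526


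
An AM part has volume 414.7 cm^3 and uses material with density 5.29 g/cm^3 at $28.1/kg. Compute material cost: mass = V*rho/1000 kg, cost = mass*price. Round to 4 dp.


Mass = 414.7*5.29/1000 = 2.193763 kg
Cost = 2.193763 * 28.1 = 61.6447 $


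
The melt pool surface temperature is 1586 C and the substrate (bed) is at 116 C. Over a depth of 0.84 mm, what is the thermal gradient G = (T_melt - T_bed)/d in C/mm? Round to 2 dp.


G = (1586-116)/0.84 = 1750.0 C/mm


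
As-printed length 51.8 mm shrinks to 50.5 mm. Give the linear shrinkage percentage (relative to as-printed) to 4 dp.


Shrinkage = ((51.8-50.5)/51.8)*100 = 2.5097 %


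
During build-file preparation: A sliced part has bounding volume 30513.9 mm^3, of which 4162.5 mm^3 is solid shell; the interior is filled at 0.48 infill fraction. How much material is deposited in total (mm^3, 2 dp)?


V_infill = (30513.9 - 4162.5) * 0.48 = 12648.67
V_total = 4162.5 + 12648.67 = 16811.17 mm^3


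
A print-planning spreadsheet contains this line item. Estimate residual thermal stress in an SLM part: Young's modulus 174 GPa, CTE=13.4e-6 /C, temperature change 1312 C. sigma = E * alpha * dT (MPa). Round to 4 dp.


sigma = 174*1000 * 13.4e-6 * 1312 = 3059.0592 MPa


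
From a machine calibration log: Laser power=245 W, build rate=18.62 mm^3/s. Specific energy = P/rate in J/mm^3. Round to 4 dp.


SE = 245 / 18.62 = 13.1579 J/mm^3


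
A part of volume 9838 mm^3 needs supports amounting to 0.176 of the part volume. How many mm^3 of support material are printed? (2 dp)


V_support = 9838 * 0.176 = 1731.49 mm^3


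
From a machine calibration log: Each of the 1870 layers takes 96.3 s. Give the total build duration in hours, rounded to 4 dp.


t = 1870 * 96.3 / 3600 = 50.0225 hrs


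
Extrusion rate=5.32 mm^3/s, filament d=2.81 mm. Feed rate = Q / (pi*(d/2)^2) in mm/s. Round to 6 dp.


A = pi*(2.81/2)^2 = 6.201582
v = 5.32 / 6.201582 = 0.857846 mm/s


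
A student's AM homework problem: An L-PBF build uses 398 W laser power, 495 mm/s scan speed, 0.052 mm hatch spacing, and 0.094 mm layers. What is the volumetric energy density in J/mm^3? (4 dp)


E = 398 / (495*0.052*0.094) = 164.4927 J/mm^3


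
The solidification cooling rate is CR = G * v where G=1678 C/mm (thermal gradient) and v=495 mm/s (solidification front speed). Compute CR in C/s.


CR = 1678 * 495 = 830610 C/s


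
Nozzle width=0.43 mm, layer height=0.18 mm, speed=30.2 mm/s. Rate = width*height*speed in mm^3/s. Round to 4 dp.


Rate = 0.43 * 0.18 * 30.2 = 2.3375 mm^3/s


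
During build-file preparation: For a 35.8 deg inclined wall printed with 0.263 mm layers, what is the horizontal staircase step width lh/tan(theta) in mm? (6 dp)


step = 0.263 / tan(35.8) = 0.364658 mm


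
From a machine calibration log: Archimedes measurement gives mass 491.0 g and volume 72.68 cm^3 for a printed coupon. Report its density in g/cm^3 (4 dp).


rho = 491.0 / 72.68 = 6.7556 g/cm^3


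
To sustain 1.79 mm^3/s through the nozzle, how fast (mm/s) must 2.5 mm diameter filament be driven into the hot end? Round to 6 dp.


A = pi*(2.5/2)^2 = 4.908739
v = 1.79 / 4.908739 = 0.364656 mm/s


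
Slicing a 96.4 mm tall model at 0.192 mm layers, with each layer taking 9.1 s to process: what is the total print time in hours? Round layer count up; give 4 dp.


Layers = ceil(96.4/0.192) = 503
t = 503 * 9.1 / 3600 = 1.2715 hrs


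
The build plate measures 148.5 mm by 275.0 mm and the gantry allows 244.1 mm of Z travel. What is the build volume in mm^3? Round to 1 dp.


V = 148.5 * 275.0 * 244.1 = 9968433.8 mm^3


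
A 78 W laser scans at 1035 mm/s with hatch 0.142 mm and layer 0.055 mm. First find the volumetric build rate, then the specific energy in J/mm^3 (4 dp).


Build rate = 1035 * 0.142 * 0.055 = 8.08335 mm^3/s
SE = 78 / 8.08335 = 9.6495 J/mm^3


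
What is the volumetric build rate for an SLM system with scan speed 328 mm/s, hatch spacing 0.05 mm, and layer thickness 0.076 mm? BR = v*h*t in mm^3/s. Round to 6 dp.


Rate = 328 * 0.05 * 0.076 = 1.2464 mm^3/s


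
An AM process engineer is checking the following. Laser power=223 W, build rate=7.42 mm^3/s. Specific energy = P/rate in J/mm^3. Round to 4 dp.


SE = 223 / 7.42 = 30.0539 J/mm^3


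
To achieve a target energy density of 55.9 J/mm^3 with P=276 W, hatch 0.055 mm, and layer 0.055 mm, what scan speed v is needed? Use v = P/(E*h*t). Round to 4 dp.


v = 276 / (55.9*0.055*0.055) = 1632.1944 mm/s


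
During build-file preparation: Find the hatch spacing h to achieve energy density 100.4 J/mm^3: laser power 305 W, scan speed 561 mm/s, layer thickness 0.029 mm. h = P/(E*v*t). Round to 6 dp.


h = 305 / (100.4*561*0.029) = 0.186726 mm


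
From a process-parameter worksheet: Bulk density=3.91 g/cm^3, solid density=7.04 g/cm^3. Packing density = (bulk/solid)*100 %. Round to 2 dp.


Packing = (3.91/7.04)*100 = 55.54 %


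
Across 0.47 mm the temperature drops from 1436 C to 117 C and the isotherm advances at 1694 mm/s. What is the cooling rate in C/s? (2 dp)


G = (1436-117)/0.47 = 2806.38297872 C/mm
CR = 2806.38297872 * 1694 = 4754012.77 C/s


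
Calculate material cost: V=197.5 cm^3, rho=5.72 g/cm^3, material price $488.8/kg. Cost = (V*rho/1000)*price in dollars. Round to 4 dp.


Mass = 197.5*5.72/1000 = 1.1297 kg
Cost = 1.1297 * 488.8 = 552.1974 $


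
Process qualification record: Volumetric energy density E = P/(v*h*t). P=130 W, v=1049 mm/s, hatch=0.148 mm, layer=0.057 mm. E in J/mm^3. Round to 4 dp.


E = 130 / (1049*0.148*0.057) = 14.6903 J/mm^3


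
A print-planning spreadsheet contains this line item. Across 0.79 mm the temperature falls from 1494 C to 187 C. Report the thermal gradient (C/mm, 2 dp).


G = (1494-187)/0.79 = 1654.43 C/mm


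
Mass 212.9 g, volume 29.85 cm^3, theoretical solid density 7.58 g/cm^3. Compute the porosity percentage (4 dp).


rho_part = 212.9 / 29.85 = 7.13232831 g/cm^3
Porosity = (1 - 7.13232831/7.58)*100 = 5.906 %


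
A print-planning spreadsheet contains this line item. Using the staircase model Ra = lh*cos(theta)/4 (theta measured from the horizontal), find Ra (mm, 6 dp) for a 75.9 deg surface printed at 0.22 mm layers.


Ra = 0.22 * cos(75.9) / 4 = 0.013399 mm


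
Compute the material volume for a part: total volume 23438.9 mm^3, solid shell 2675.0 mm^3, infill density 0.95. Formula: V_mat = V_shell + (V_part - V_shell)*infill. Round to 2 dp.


V_infill = (23438.9 - 2675.0) * 0.95 = 19725.71
V_total = 2675.0 + 19725.71 = 22400.71 mm^3


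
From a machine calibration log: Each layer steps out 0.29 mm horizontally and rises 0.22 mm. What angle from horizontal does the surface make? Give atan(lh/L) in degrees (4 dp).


angle = atan(0.22/0.29) = 37.1847 degrees


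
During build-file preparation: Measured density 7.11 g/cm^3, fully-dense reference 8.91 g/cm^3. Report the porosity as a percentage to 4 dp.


Porosity = (1-7.11/8.91)*100 = 20.202 %


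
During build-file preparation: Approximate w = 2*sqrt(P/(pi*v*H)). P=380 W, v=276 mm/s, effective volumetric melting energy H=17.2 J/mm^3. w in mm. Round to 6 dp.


w = 2*sqrt(380/(pi*276*17.2)) = 0.319248 mm


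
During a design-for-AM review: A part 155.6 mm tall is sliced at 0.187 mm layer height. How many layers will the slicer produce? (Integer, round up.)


Layers = ceil(155.6/0.187) = 833


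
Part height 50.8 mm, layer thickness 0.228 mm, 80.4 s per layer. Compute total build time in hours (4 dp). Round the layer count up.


Layers = ceil(50.8/0.228) = 223
t = 223 * 80.4 / 3600 = 4.9803 hrs


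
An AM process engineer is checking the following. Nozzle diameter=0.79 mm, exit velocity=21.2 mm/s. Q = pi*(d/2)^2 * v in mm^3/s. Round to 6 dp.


A = pi*(0.79/2)^2 = 0.49016699 mm^2
Q = 0.49016699 * 21.2 = 10.39154 mm^3/s


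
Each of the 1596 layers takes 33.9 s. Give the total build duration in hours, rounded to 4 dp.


t = 1596 * 33.9 / 3600 = 15.029 hrs


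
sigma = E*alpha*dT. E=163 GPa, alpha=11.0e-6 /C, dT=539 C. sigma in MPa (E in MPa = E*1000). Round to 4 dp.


sigma = 163*1000 * 11.0e-6 * 539 = 966.427 MPa


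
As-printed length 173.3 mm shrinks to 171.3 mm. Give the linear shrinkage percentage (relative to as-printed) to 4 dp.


Shrinkage = ((173.3-171.3)/173.3)*100 = 1.1541 %


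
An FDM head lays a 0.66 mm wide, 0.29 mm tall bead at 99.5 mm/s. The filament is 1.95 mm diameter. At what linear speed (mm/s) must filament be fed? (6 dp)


Q = 0.66 * 0.29 * 99.5 = 19.0443 mm^3/s
A_fil = pi*(1.95/2)^2 = 2.98647652 mm^2
v_feed = 19.0443 / 2.98647652 = 6.376846 mm/s


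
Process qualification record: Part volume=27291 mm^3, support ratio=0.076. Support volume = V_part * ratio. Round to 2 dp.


V_support = 27291 * 0.076 = 2074.12 mm^3


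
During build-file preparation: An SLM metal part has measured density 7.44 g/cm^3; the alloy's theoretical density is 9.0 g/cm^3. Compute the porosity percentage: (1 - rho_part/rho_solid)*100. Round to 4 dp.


Porosity = (1-7.44/9.0)*100 = 17.3333 %


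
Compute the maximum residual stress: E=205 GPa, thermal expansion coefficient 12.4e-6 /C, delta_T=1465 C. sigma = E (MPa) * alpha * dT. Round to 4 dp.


sigma = 205*1000 * 12.4e-6 * 1465 = 3724.03 MPa


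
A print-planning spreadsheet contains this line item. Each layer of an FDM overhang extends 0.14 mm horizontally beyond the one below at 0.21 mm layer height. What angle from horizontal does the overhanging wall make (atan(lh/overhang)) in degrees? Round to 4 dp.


angle = atan(0.21/0.14) = 56.3099 degrees


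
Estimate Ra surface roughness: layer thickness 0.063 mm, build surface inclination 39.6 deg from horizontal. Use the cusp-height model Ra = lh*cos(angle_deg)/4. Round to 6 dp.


Ra = 0.063 * cos(39.6) / 4 = 0.012136 mm


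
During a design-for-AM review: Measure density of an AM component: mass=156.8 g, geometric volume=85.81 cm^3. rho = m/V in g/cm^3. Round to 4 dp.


rho = 156.8 / 85.81 = 1.8273 g/cm^3


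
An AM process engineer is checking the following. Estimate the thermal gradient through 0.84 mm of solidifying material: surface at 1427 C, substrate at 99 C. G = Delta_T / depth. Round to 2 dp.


G = (1427-99)/0.84 = 1580.95 C/mm


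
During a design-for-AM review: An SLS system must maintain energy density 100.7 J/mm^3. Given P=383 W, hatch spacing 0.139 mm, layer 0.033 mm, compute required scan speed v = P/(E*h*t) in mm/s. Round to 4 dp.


v = 383 / (100.7*0.139*0.033) = 829.1642 mm/s


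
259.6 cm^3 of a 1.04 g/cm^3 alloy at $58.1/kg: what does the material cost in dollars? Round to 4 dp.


Mass = 259.6*1.04/1000 = 0.269984 kg
Cost = 0.269984 * 58.1 = 15.6861 $


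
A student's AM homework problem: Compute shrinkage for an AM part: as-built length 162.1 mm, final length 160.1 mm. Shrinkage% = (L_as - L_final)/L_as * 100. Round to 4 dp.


Shrinkage = ((162.1-160.1)/162.1)*100 = 1.2338 %


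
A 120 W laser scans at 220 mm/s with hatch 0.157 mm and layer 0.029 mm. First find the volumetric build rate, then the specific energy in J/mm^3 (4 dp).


Build rate = 220 * 0.157 * 0.029 = 1.00166 mm^3/s
SE = 120 / 1.00166 = 119.8011 J/mm^3


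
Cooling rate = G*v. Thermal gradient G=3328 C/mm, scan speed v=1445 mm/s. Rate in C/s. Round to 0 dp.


CR = 3328 * 1445 = 4808960 C/s


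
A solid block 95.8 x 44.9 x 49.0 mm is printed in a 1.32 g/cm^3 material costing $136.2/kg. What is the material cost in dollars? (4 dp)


V = 95.8 * 44.9 * 49.0 = 210769.58 mm^3 = 210.76958 cm^3
Mass = 210.76958 * 1.32 / 1000 = 0.27821585 kg
Cost = 0.27821585 * 136.2 = 37.893 $


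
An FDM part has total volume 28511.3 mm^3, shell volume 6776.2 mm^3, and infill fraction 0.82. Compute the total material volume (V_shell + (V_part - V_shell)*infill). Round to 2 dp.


V_infill = (28511.3 - 6776.2) * 0.82 = 17822.78
V_total = 6776.2 + 17822.78 = 24598.98 mm^3


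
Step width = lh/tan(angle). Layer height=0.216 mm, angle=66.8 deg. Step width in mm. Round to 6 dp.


step = 0.216 / tan(66.8) = 0.092578 mm


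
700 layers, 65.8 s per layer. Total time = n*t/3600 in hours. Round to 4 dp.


t = 700 * 65.8 / 3600 = 12.7944 hrs


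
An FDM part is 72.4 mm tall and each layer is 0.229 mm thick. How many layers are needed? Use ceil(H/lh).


Layers = ceil(72.4/0.229) = 317


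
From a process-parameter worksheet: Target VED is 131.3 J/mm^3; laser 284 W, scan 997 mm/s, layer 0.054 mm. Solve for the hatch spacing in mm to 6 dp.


h = 284 / (131.3*997*0.054) = 0.040176 mm


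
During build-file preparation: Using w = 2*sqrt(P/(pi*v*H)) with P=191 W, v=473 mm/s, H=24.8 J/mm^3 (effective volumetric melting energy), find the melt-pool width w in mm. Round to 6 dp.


w = 2*sqrt(191/(pi*473*24.8)) = 0.143984 mm


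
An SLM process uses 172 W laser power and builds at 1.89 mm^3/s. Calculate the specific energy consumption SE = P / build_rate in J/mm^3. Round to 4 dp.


SE = 172 / 1.89 = 91.0053 J/mm^3


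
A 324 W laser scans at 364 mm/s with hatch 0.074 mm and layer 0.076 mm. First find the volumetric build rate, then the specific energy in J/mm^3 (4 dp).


Build rate = 364 * 0.074 * 0.076 = 2.047136 mm^3/s
SE = 324 / 2.047136 = 158.2699 J/mm^3


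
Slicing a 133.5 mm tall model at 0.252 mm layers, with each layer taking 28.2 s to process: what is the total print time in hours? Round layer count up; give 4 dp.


Layers = ceil(133.5/0.252) = 530
t = 530 * 28.2 / 3600 = 4.1517 hrs


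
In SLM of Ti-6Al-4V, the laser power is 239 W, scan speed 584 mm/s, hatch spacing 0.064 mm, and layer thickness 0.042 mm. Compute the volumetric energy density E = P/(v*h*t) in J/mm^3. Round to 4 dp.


E = 239 / (584*0.064*0.042) = 152.2495 J/mm^3


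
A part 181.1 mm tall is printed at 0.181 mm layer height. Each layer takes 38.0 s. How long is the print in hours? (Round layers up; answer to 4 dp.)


Layers = ceil(181.1/0.181) = 1001
t = 1001 * 38.0 / 3600 = 10.5661 hrs


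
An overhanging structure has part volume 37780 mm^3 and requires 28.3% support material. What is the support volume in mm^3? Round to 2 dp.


V_support = 37780 * 0.283 = 10691.74 mm^3


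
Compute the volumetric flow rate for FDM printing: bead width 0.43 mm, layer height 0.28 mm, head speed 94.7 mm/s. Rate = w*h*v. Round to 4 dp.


Rate = 0.43 * 0.28 * 94.7 = 11.4019 mm^3/s


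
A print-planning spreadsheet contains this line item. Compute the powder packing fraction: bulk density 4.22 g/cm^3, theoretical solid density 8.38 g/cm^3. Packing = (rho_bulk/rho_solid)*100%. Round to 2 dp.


Packing = (4.22/8.38)*100 = 50.36 %


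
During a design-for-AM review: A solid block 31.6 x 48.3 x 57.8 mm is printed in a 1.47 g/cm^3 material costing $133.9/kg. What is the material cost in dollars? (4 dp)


V = 31.6 * 48.3 * 57.8 = 88218.984 mm^3 = 88.218984 cm^3
Mass = 88.218984 * 1.47 / 1000 = 0.12968191 kg
Cost = 0.12968191 * 133.9 = 17.3644 $


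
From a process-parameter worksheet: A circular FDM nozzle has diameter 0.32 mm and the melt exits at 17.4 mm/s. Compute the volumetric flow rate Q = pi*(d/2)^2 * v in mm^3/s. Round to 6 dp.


A = pi*(0.32/2)^2 = 0.08042477 mm^2
Q = 0.08042477 * 17.4 = 1.399391 mm^3/s


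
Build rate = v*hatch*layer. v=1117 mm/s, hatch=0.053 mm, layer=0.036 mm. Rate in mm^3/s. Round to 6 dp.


Rate = 1117 * 0.053 * 0.036 = 2.131236 mm^3/s


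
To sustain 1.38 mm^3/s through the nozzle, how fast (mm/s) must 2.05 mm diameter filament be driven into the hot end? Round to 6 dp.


A = pi*(2.05/2)^2 = 3.300636
v = 1.38 / 3.300636 = 0.418101 mm/s


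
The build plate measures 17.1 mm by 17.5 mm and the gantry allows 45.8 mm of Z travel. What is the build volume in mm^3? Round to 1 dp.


V = 17.1 * 17.5 * 45.8 = 13705.7 mm^3


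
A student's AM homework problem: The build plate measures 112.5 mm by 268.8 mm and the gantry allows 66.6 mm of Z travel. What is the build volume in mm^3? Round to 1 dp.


V = 112.5 * 268.8 * 66.6 = 2013984.0 mm^3


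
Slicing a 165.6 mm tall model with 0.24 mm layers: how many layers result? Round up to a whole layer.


Layers = ceil(165.6/0.24) = 690


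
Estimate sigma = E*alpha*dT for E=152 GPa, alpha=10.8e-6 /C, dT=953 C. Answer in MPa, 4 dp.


sigma = 152*1000 * 10.8e-6 * 953 = 1564.4448 MPa


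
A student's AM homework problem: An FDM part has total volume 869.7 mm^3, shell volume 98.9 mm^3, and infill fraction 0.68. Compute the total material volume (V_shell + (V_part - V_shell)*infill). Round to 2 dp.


V_infill = (869.7 - 98.9) * 0.68 = 524.14
V_total = 98.9 + 524.14 = 623.04 mm^3


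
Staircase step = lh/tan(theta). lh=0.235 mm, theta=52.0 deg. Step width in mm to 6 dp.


step = 0.235 / tan(52.0) = 0.183602 mm


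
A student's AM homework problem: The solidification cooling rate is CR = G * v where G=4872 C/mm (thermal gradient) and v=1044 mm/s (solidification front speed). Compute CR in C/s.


CR = 4872 * 1044 = 5086368 C/s


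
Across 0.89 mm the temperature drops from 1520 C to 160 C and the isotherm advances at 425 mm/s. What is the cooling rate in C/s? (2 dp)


G = (1520-160)/0.89 = 1528.08988764 C/mm
CR = 1528.08988764 * 425 = 649438.2 C/s


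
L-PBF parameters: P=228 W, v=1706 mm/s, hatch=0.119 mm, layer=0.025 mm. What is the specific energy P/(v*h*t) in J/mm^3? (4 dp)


Build rate = 1706 * 0.119 * 0.025 = 5.07535 mm^3/s
SE = 228 / 5.07535 = 44.923 J/mm^3


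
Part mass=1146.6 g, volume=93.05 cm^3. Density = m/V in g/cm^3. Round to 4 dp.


rho = 1146.6 / 93.05 = 12.3224 g/cm^3


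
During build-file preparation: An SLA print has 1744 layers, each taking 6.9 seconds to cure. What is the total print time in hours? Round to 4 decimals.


t = 1744 * 6.9 / 3600 = 3.3427 hrs


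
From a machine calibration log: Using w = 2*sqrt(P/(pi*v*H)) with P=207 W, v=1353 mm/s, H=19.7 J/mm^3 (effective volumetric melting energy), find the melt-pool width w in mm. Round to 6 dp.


w = 2*sqrt(207/(pi*1353*19.7)) = 0.099439 mm


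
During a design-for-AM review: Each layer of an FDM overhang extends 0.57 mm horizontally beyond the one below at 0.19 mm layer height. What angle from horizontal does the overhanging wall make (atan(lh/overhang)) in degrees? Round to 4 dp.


angle = atan(0.19/0.57) = 18.4349 degrees


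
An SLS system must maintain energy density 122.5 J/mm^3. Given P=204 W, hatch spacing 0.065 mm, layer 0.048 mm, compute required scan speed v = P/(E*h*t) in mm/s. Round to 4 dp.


v = 204 / (122.5*0.065*0.048) = 533.752 mm/s


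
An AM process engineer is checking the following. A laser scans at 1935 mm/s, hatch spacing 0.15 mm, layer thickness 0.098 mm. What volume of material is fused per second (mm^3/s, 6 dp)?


Rate = 1935 * 0.15 * 0.098 = 28.4445 mm^3/s


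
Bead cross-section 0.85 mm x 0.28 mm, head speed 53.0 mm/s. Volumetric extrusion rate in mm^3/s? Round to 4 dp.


Rate = 0.85 * 0.28 * 53.0 = 12.614 mm^3/s


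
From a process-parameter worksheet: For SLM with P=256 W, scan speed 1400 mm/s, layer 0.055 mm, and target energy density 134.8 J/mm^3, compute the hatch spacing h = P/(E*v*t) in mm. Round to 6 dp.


h = 256 / (134.8*1400*0.055) = 0.024664 mm


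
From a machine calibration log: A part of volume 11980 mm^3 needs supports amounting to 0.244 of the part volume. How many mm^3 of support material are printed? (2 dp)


V_support = 11980 * 0.244 = 2923.12 mm^3


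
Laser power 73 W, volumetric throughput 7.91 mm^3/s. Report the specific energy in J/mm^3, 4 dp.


SE = 73 / 7.91 = 9.2288 J/mm^3


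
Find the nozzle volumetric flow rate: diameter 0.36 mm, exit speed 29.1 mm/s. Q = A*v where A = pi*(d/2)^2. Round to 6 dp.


A = pi*(0.36/2)^2 = 0.1017876 mm^2
Q = 0.1017876 * 29.1 = 2.962019 mm^3/s


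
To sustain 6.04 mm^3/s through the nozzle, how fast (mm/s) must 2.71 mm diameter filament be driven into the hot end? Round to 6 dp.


A = pi*(2.71/2)^2 = 5.768043
v = 6.04 / 5.768043 = 1.047149 mm/s


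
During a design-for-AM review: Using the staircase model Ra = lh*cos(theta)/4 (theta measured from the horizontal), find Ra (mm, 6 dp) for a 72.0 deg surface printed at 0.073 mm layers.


Ra = 0.073 * cos(72.0) / 4 = 0.00564 mm


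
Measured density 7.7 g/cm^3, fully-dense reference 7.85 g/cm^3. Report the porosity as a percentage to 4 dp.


Porosity = (1-7.7/7.85)*100 = 1.9108 %


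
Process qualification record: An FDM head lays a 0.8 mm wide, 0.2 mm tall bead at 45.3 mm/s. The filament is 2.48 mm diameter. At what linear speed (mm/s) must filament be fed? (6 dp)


Q = 0.8 * 0.2 * 45.3 = 7.248 mm^3/s
A_fil = pi*(2.48/2)^2 = 4.83051286 mm^2
v_feed = 7.248 / 4.83051286 = 1.500462 mm/s


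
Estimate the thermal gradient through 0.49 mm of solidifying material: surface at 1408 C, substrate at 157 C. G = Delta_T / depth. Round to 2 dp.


G = (1408-157)/0.49 = 2553.06 C/mm


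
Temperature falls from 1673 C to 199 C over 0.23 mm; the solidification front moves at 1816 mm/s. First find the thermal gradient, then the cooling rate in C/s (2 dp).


G = (1673-199)/0.23 = 6408.69565217 C/mm
CR = 6408.69565217 * 1816 = 11638191.3 C/s


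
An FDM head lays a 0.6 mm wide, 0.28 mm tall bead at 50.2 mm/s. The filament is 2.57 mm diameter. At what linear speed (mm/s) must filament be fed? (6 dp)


Q = 0.6 * 0.28 * 50.2 = 8.4336 mm^3/s
A_fil = pi*(2.57/2)^2 = 5.18747633 mm^2
v_feed = 8.4336 / 5.18747633 = 1.625762 mm/s


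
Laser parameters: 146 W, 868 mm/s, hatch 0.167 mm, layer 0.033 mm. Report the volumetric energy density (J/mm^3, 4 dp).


E = 146 / (868*0.167*0.033) = 30.5213 J/mm^3


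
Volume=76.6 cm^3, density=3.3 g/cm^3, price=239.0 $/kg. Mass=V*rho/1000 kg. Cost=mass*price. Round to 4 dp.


Mass = 76.6*3.3/1000 = 0.25278 kg
Cost = 0.25278 * 239.0 = 60.4144 $


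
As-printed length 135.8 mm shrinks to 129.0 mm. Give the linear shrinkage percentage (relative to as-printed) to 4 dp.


Shrinkage = ((135.8-129.0)/135.8)*100 = 5.0074 %


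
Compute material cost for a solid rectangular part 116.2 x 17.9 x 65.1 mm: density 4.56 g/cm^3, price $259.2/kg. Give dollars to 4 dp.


V = 116.2 * 17.9 * 65.1 = 135406.698 mm^3 = 135.406698 cm^3
Mass = 135.406698 * 4.56 / 1000 = 0.61745454 kg
Cost = 0.61745454 * 259.2 = 160.0442 $


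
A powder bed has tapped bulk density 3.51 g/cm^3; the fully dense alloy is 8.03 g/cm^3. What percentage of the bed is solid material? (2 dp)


Packing = (3.51/8.03)*100 = 43.71 %


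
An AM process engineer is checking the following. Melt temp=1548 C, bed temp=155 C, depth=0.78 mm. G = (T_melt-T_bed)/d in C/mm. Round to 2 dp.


G = (1548-155)/0.78 = 1785.9 C/mm


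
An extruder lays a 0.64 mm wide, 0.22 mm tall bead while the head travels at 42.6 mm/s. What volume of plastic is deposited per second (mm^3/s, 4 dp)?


Rate = 0.64 * 0.22 * 42.6 = 5.9981 mm^3/s


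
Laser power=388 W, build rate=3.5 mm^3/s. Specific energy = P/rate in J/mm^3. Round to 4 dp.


SE = 388 / 3.5 = 110.8571 J/mm^3


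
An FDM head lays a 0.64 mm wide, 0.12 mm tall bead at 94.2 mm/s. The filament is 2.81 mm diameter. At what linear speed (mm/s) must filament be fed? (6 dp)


Q = 0.64 * 0.12 * 94.2 = 7.23456 mm^3/s
A_fil = pi*(2.81/2)^2 = 6.20158244 mm^2
v_feed = 7.23456 / 6.20158244 = 1.166567 mm/s


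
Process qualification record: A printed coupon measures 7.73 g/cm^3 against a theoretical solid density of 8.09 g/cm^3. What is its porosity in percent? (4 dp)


Porosity = (1-7.73/8.09)*100 = 4.4499 %


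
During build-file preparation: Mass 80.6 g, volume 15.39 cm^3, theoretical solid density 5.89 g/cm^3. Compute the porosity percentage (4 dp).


rho_part = 80.6 / 15.39 = 5.23716699 g/cm^3
Porosity = (1 - 5.23716699/5.89)*100 = 11.0838 %


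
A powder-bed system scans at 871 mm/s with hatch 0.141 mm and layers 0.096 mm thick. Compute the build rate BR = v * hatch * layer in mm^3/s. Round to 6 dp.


Rate = 871 * 0.141 * 0.096 = 11.789856 mm^3/s


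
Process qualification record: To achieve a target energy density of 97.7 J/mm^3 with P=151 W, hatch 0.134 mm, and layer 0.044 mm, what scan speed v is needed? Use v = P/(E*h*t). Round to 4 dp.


v = 151 / (97.7*0.134*0.044) = 262.1349 mm/s


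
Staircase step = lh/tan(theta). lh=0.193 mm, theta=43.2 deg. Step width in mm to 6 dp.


step = 0.193 / tan(43.2) = 0.205524 mm


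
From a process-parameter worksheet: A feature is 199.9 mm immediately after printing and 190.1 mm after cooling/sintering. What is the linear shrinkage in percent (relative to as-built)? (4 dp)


Shrinkage = ((199.9-190.1)/199.9)*100 = 4.9025 %


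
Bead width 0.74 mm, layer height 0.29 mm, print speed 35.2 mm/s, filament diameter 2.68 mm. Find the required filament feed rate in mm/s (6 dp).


Q = 0.74 * 0.29 * 35.2 = 7.55392 mm^3/s
A_fil = pi*(2.68/2)^2 = 5.64104377 mm^2
v_feed = 7.55392 / 5.64104377 = 1.3391 mm/s


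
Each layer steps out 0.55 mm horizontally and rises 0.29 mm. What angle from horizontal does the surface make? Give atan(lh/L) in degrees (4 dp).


angle = atan(0.29/0.55) = 27.8015 degrees


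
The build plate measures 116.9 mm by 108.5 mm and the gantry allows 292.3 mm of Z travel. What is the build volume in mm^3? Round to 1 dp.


V = 116.9 * 108.5 * 292.3 = 3707430.9 mm^3


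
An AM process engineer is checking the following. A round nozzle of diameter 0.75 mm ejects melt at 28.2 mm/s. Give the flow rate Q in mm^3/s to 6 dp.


A = pi*(0.75/2)^2 = 0.44178647 mm^2
Q = 0.44178647 * 28.2 = 12.458378 mm^3/s


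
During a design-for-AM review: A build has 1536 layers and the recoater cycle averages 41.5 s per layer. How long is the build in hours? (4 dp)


t = 1536 * 41.5 / 3600 = 17.7067 hrs


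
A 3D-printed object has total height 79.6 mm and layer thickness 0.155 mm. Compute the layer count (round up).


Layers = ceil(79.6/0.155) = 514


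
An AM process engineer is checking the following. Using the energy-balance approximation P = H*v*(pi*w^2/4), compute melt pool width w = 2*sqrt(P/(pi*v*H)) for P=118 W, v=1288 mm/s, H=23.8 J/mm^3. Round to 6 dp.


w = 2*sqrt(118/(pi*1288*23.8)) = 0.070008 mm


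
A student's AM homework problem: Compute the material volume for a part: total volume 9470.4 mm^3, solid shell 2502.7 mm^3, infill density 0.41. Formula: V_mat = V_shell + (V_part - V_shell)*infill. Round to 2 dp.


V_infill = (9470.4 - 2502.7) * 0.41 = 2856.76
V_total = 2502.7 + 2856.76 = 5359.46 mm^3


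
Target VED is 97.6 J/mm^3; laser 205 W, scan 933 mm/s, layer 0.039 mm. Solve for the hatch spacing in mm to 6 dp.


h = 205 / (97.6*933*0.039) = 0.057724 mm


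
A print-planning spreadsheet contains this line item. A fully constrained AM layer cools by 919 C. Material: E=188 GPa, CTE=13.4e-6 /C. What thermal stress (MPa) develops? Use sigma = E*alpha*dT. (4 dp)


sigma = 188*1000 * 13.4e-6 * 919 = 2315.1448 MPa


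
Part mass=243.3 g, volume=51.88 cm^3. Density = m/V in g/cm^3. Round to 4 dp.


rho = 243.3 / 51.88 = 4.6897 g/cm^3


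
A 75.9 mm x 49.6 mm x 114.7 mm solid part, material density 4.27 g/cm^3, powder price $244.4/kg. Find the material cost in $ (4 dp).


V = 75.9 * 49.6 * 114.7 = 431804.208 mm^3 = 431.804208 cm^3
Mass = 431.804208 * 4.27 / 1000 = 1.84380397 kg
Cost = 1.84380397 * 244.4 = 450.6257 $


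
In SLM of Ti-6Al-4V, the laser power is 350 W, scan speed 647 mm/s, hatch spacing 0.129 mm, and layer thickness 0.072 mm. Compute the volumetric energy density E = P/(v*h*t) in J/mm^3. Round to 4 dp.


E = 350 / (647*0.129*0.072) = 58.2427 J/mm^3


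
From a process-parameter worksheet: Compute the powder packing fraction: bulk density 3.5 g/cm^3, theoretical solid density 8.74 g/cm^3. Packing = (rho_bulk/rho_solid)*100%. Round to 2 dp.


Packing = (3.5/8.74)*100 = 40.05 %


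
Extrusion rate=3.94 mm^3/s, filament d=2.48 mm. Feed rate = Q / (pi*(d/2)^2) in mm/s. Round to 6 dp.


A = pi*(2.48/2)^2 = 4.830513
v = 3.94 / 4.830513 = 0.815648 mm/s


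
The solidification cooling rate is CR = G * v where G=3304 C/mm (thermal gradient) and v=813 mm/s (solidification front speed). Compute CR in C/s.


CR = 3304 * 813 = 2686152 C/s


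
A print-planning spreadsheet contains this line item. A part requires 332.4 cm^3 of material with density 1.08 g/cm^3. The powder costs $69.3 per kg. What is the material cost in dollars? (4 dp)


Mass = 332.4*1.08/1000 = 0.358992 kg
Cost = 0.358992 * 69.3 = 24.8781 $


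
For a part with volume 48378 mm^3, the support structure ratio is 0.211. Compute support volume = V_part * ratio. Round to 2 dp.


V_support = 48378 * 0.211 = 10207.76 mm^3


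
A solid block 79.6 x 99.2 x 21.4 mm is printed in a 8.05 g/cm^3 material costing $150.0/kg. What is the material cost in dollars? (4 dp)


V = 79.6 * 99.2 * 21.4 = 168981.248 mm^3 = 168.981248 cm^3
Mass = 168.981248 * 8.05 / 1000 = 1.36029905 kg
Cost = 1.36029905 * 150.0 = 204.0449 $


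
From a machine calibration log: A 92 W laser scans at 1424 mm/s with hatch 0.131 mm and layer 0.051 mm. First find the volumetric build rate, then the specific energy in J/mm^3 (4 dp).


Build rate = 1424 * 0.131 * 0.051 = 9.513744 mm^3/s
SE = 92 / 9.513744 = 9.6702 J/mm^3


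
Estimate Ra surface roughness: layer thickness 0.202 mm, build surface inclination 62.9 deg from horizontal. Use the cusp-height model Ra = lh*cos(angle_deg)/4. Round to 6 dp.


Ra = 0.202 * cos(62.9) / 4 = 0.023005 mm


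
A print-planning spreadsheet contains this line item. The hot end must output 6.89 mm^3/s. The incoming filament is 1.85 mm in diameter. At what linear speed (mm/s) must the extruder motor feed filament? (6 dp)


A = pi*(1.85/2)^2 = 2.688025
v = 6.89 / 2.688025 = 2.56322 mm/s


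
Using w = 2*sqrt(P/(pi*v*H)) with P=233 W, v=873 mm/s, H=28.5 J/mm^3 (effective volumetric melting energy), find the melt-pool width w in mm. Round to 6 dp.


w = 2*sqrt(233/(pi*873*28.5)) = 0.109195 mm


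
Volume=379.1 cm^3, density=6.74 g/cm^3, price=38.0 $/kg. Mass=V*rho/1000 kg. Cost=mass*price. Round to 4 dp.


Mass = 379.1*6.74/1000 = 2.555134 kg
Cost = 2.555134 * 38.0 = 97.0951 $


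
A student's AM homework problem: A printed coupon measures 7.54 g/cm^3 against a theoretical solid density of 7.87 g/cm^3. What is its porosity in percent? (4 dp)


Porosity = (1-7.54/7.87)*100 = 4.1931 %


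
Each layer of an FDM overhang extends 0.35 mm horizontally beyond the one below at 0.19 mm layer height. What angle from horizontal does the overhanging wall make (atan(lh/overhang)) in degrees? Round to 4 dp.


angle = atan(0.19/0.35) = 28.4956 degrees


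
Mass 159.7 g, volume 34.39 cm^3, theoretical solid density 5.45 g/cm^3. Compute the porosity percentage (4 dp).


rho_part = 159.7 / 34.39 = 4.6437918 g/cm^3
Porosity = (1 - 4.6437918/5.45)*100 = 14.7928 %


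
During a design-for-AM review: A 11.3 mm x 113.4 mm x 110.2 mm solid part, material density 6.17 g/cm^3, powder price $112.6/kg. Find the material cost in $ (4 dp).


V = 11.3 * 113.4 * 110.2 = 141212.484 mm^3 = 141.212484 cm^3
Mass = 141.212484 * 6.17 / 1000 = 0.87128103 kg
Cost = 0.87128103 * 112.6 = 98.1062 $


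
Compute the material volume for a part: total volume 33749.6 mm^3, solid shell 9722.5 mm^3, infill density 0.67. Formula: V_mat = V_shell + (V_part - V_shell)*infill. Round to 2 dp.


V_infill = (33749.6 - 9722.5) * 0.67 = 16098.16
V_total = 9722.5 + 16098.16 = 25820.66 mm^3


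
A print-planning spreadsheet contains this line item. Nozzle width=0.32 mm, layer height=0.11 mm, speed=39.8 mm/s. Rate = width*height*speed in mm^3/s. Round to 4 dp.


Rate = 0.32 * 0.11 * 39.8 = 1.401 mm^3/s


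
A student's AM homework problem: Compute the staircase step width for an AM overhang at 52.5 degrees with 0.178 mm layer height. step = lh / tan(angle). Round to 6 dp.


step = 0.178 / tan(52.5) = 0.136584 mm


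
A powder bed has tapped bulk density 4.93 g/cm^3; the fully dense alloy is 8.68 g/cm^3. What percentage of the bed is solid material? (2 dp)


Packing = (4.93/8.68)*100 = 56.8 %


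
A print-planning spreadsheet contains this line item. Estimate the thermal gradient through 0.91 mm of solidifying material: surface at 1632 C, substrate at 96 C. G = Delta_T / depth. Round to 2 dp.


G = (1632-96)/0.91 = 1687.91 C/mm


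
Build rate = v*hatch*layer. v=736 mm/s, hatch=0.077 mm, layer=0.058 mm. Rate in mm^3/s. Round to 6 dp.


Rate = 736 * 0.077 * 0.058 = 3.286976 mm^3/s
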